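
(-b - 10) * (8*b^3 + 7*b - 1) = -8*b^4 - 80*b^3 - 7*b^2 - 69*b + 10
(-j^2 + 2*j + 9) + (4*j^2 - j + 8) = 3*j^2 + j + 17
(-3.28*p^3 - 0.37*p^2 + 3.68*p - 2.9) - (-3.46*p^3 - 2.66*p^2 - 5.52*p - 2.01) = 0.18*p^3 + 2.29*p^2 + 9.2*p - 0.89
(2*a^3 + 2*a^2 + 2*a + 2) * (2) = 4*a^3 + 4*a^2 + 4*a + 4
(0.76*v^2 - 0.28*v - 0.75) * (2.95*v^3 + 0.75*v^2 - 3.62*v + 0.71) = 2.242*v^5 - 0.256*v^4 - 5.1737*v^3 + 0.9907*v^2 + 2.5162*v - 0.5325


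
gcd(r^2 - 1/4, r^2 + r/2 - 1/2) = r - 1/2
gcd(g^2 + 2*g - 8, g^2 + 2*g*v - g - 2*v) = 1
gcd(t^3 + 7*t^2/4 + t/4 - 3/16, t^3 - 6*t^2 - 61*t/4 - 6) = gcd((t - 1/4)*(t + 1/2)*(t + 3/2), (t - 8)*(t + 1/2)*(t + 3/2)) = t^2 + 2*t + 3/4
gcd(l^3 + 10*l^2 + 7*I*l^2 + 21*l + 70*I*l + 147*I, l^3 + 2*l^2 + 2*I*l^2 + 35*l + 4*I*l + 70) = l + 7*I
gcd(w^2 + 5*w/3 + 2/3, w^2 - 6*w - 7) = w + 1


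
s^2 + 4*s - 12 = (s - 2)*(s + 6)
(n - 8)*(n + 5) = n^2 - 3*n - 40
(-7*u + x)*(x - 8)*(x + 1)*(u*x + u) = -7*u^2*x^3 + 42*u^2*x^2 + 105*u^2*x + 56*u^2 + u*x^4 - 6*u*x^3 - 15*u*x^2 - 8*u*x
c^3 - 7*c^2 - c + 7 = (c - 7)*(c - 1)*(c + 1)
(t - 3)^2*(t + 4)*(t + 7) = t^4 + 5*t^3 - 29*t^2 - 69*t + 252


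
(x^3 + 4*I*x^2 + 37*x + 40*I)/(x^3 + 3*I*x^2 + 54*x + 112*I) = (x^2 - 4*I*x + 5)/(x^2 - 5*I*x + 14)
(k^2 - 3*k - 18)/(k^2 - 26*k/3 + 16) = 3*(k + 3)/(3*k - 8)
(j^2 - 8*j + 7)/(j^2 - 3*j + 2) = (j - 7)/(j - 2)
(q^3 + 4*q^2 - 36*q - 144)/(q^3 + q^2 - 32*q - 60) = (q^2 + 10*q + 24)/(q^2 + 7*q + 10)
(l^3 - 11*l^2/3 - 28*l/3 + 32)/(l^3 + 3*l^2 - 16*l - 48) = (l - 8/3)/(l + 4)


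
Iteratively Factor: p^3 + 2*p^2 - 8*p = (p)*(p^2 + 2*p - 8) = p*(p + 4)*(p - 2)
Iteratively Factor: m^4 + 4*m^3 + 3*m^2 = (m)*(m^3 + 4*m^2 + 3*m) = m*(m + 1)*(m^2 + 3*m) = m^2*(m + 1)*(m + 3)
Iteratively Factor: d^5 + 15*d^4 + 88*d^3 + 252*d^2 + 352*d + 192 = (d + 2)*(d^4 + 13*d^3 + 62*d^2 + 128*d + 96) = (d + 2)*(d + 4)*(d^3 + 9*d^2 + 26*d + 24) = (d + 2)*(d + 4)^2*(d^2 + 5*d + 6) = (d + 2)^2*(d + 4)^2*(d + 3)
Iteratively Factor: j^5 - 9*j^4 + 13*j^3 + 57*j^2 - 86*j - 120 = (j - 5)*(j^4 - 4*j^3 - 7*j^2 + 22*j + 24) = (j - 5)*(j + 2)*(j^3 - 6*j^2 + 5*j + 12) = (j - 5)*(j - 3)*(j + 2)*(j^2 - 3*j - 4) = (j - 5)*(j - 3)*(j + 1)*(j + 2)*(j - 4)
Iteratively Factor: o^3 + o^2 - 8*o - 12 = (o + 2)*(o^2 - o - 6) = (o + 2)^2*(o - 3)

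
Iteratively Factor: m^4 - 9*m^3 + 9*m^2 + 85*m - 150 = (m - 5)*(m^3 - 4*m^2 - 11*m + 30) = (m - 5)*(m + 3)*(m^2 - 7*m + 10) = (m - 5)^2*(m + 3)*(m - 2)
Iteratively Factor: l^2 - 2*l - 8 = (l - 4)*(l + 2)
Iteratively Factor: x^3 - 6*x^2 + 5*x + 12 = (x - 4)*(x^2 - 2*x - 3) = (x - 4)*(x - 3)*(x + 1)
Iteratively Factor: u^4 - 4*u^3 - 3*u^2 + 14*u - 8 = (u + 2)*(u^3 - 6*u^2 + 9*u - 4) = (u - 1)*(u + 2)*(u^2 - 5*u + 4) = (u - 4)*(u - 1)*(u + 2)*(u - 1)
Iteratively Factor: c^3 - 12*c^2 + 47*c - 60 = (c - 4)*(c^2 - 8*c + 15) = (c - 4)*(c - 3)*(c - 5)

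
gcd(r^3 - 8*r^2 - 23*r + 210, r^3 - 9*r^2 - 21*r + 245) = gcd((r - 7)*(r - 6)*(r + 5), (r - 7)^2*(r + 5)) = r^2 - 2*r - 35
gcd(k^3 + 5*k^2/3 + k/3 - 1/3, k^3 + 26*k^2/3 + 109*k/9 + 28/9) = 1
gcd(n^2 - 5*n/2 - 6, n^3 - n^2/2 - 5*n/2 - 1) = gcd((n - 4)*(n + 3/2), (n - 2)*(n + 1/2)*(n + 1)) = 1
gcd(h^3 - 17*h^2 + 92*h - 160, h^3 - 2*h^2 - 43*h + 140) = h^2 - 9*h + 20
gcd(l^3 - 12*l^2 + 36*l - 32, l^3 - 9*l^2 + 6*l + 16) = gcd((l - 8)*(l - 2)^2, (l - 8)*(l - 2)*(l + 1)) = l^2 - 10*l + 16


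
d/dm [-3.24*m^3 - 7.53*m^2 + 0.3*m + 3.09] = -9.72*m^2 - 15.06*m + 0.3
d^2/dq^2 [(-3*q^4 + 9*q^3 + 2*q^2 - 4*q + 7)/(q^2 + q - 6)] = 2*(-3*q^6 - 9*q^5 + 45*q^4 + 201*q^3 - 753*q^2 + 921*q + 97)/(q^6 + 3*q^5 - 15*q^4 - 35*q^3 + 90*q^2 + 108*q - 216)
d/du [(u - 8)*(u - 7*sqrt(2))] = 2*u - 7*sqrt(2) - 8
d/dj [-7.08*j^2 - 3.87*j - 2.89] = -14.16*j - 3.87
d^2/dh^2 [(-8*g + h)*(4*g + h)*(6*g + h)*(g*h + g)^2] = g^2*(-384*g^3 - 336*g^2*h - 224*g^2 + 24*g*h^2 + 24*g*h + 4*g + 20*h^3 + 24*h^2 + 6*h)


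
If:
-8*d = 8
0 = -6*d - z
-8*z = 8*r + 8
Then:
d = -1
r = -7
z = 6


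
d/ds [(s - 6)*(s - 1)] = 2*s - 7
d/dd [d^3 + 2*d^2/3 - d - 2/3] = 3*d^2 + 4*d/3 - 1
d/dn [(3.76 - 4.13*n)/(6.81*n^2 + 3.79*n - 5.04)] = (28.1253*n^2 - 51.2112*n + 6.5648)/(46.3761*n^4 + 51.6198*n^3 - 54.2807*n^2 - 38.2032*n + 25.4016)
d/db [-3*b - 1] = -3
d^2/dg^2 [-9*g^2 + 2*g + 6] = -18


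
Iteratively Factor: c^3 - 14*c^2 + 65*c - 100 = (c - 4)*(c^2 - 10*c + 25) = (c - 5)*(c - 4)*(c - 5)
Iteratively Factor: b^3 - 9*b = (b + 3)*(b^2 - 3*b) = b*(b + 3)*(b - 3)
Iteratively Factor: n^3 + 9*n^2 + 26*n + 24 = (n + 3)*(n^2 + 6*n + 8) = (n + 3)*(n + 4)*(n + 2)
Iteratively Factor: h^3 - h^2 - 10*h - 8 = (h - 4)*(h^2 + 3*h + 2) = (h - 4)*(h + 2)*(h + 1)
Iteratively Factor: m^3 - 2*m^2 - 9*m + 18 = (m + 3)*(m^2 - 5*m + 6) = (m - 2)*(m + 3)*(m - 3)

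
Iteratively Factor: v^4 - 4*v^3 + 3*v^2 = (v - 1)*(v^3 - 3*v^2) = v*(v - 1)*(v^2 - 3*v) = v*(v - 3)*(v - 1)*(v)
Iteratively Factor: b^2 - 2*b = (b)*(b - 2)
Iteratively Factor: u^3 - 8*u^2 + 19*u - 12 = (u - 1)*(u^2 - 7*u + 12) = (u - 3)*(u - 1)*(u - 4)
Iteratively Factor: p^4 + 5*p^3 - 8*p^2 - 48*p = (p + 4)*(p^3 + p^2 - 12*p) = (p + 4)^2*(p^2 - 3*p) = (p - 3)*(p + 4)^2*(p)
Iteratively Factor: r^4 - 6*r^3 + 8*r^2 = (r)*(r^3 - 6*r^2 + 8*r) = r*(r - 2)*(r^2 - 4*r) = r*(r - 4)*(r - 2)*(r)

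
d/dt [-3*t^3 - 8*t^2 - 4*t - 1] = -9*t^2 - 16*t - 4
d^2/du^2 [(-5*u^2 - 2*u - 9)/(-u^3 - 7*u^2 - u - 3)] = 2*(5*u^6 + 6*u^5 + 81*u^4 + 460*u^3 + 999*u^2 - 18*u - 141)/(u^9 + 21*u^8 + 150*u^7 + 394*u^6 + 276*u^5 + 480*u^4 + 154*u^3 + 198*u^2 + 27*u + 27)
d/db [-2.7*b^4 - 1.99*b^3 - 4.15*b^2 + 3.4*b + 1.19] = -10.8*b^3 - 5.97*b^2 - 8.3*b + 3.4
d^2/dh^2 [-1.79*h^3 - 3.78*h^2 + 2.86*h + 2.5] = -10.74*h - 7.56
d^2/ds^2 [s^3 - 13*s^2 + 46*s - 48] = 6*s - 26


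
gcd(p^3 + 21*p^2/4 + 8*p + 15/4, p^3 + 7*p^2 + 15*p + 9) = p^2 + 4*p + 3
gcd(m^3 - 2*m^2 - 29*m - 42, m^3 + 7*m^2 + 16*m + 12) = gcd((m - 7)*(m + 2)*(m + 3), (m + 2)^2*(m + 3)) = m^2 + 5*m + 6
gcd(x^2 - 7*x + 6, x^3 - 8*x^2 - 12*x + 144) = x - 6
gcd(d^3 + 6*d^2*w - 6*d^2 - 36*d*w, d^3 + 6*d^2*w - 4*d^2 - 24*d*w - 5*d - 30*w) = d + 6*w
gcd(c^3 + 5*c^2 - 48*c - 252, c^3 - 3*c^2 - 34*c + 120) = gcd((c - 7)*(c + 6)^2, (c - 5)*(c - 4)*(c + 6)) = c + 6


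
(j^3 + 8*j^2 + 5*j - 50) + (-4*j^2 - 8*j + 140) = j^3 + 4*j^2 - 3*j + 90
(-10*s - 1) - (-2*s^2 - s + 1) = 2*s^2 - 9*s - 2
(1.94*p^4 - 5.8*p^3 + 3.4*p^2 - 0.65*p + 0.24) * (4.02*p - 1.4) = 7.7988*p^5 - 26.032*p^4 + 21.788*p^3 - 7.373*p^2 + 1.8748*p - 0.336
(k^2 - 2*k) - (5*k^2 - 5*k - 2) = -4*k^2 + 3*k + 2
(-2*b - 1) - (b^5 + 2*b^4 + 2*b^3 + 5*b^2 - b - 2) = -b^5 - 2*b^4 - 2*b^3 - 5*b^2 - b + 1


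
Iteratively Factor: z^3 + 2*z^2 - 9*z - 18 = (z + 2)*(z^2 - 9) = (z + 2)*(z + 3)*(z - 3)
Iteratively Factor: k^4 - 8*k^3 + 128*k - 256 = (k - 4)*(k^3 - 4*k^2 - 16*k + 64) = (k - 4)*(k + 4)*(k^2 - 8*k + 16) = (k - 4)^2*(k + 4)*(k - 4)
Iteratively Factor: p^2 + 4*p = (p + 4)*(p)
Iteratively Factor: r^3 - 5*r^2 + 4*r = (r)*(r^2 - 5*r + 4) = r*(r - 1)*(r - 4)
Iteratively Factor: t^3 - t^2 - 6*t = (t - 3)*(t^2 + 2*t) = t*(t - 3)*(t + 2)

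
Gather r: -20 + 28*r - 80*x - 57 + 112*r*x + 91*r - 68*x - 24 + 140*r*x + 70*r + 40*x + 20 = r*(252*x + 189) - 108*x - 81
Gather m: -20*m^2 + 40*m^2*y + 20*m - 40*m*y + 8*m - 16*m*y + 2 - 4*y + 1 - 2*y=m^2*(40*y - 20) + m*(28 - 56*y) - 6*y + 3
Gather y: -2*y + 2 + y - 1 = 1 - y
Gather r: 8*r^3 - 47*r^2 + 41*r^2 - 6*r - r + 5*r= 8*r^3 - 6*r^2 - 2*r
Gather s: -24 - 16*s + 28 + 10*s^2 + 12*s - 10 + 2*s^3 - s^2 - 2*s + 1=2*s^3 + 9*s^2 - 6*s - 5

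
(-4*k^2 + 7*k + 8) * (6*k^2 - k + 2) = -24*k^4 + 46*k^3 + 33*k^2 + 6*k + 16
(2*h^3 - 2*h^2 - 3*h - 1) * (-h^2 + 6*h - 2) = -2*h^5 + 14*h^4 - 13*h^3 - 13*h^2 + 2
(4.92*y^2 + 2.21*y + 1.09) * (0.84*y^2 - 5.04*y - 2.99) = 4.1328*y^4 - 22.9404*y^3 - 24.9336*y^2 - 12.1015*y - 3.2591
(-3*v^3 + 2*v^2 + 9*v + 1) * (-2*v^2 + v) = 6*v^5 - 7*v^4 - 16*v^3 + 7*v^2 + v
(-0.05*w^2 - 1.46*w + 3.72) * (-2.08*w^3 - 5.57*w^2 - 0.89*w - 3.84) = 0.104*w^5 + 3.3153*w^4 + 0.4391*w^3 - 19.229*w^2 + 2.2956*w - 14.2848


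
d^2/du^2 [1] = 0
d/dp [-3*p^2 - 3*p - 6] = -6*p - 3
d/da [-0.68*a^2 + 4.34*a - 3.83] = 4.34 - 1.36*a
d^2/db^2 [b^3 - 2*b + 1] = 6*b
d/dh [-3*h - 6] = -3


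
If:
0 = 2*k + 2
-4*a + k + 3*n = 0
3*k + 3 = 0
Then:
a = 3*n/4 - 1/4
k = -1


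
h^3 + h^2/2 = h^2*(h + 1/2)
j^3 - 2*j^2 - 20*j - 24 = (j - 6)*(j + 2)^2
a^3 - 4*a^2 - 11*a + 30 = (a - 5)*(a - 2)*(a + 3)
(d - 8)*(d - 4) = d^2 - 12*d + 32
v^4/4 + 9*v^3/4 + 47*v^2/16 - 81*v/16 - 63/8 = (v/4 + 1/2)*(v - 3/2)*(v + 3/2)*(v + 7)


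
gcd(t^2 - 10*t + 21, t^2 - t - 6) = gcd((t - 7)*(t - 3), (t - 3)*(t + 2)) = t - 3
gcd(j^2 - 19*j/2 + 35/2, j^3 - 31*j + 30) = 1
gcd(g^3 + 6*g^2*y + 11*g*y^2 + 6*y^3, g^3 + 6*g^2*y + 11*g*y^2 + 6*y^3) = g^3 + 6*g^2*y + 11*g*y^2 + 6*y^3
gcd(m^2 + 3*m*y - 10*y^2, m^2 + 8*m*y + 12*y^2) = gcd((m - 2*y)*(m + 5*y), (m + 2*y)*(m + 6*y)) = 1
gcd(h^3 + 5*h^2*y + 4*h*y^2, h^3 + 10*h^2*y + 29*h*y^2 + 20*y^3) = h^2 + 5*h*y + 4*y^2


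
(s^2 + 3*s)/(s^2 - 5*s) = (s + 3)/(s - 5)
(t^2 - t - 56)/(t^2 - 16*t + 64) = (t + 7)/(t - 8)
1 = 1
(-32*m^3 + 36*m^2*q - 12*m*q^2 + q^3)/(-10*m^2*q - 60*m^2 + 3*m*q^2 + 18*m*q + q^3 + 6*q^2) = (16*m^2 - 10*m*q + q^2)/(5*m*q + 30*m + q^2 + 6*q)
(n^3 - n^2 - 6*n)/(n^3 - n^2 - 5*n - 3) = n*(n + 2)/(n^2 + 2*n + 1)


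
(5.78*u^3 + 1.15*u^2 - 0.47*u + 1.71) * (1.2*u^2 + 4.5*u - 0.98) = 6.936*u^5 + 27.39*u^4 - 1.0534*u^3 - 1.19*u^2 + 8.1556*u - 1.6758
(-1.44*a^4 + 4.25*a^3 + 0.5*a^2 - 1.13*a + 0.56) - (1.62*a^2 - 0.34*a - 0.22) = -1.44*a^4 + 4.25*a^3 - 1.12*a^2 - 0.79*a + 0.78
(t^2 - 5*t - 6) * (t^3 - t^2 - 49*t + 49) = t^5 - 6*t^4 - 50*t^3 + 300*t^2 + 49*t - 294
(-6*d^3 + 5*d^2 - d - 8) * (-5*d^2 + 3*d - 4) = 30*d^5 - 43*d^4 + 44*d^3 + 17*d^2 - 20*d + 32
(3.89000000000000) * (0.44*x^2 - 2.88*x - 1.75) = 1.7116*x^2 - 11.2032*x - 6.8075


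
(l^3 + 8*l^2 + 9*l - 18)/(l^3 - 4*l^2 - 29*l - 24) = (l^2 + 5*l - 6)/(l^2 - 7*l - 8)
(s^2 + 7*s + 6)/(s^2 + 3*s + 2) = (s + 6)/(s + 2)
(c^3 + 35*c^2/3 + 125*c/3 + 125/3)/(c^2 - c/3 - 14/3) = (3*c^3 + 35*c^2 + 125*c + 125)/(3*c^2 - c - 14)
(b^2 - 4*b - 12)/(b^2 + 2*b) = (b - 6)/b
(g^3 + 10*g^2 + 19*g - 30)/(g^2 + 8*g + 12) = (g^2 + 4*g - 5)/(g + 2)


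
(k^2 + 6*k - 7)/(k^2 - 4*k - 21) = (-k^2 - 6*k + 7)/(-k^2 + 4*k + 21)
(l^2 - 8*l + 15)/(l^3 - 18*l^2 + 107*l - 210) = (l - 3)/(l^2 - 13*l + 42)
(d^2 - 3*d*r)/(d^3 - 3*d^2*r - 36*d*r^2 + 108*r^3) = d/(d^2 - 36*r^2)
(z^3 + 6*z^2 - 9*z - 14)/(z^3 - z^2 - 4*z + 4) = (z^2 + 8*z + 7)/(z^2 + z - 2)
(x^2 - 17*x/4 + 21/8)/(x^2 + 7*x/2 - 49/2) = (x - 3/4)/(x + 7)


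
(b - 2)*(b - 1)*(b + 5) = b^3 + 2*b^2 - 13*b + 10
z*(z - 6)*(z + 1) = z^3 - 5*z^2 - 6*z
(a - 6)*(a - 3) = a^2 - 9*a + 18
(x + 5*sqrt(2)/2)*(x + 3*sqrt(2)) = x^2 + 11*sqrt(2)*x/2 + 15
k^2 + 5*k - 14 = (k - 2)*(k + 7)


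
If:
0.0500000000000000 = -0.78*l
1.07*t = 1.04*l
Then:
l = -0.06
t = -0.06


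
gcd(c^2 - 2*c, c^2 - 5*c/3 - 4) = 1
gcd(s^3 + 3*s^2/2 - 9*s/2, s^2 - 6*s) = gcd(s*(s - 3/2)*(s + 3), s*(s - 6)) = s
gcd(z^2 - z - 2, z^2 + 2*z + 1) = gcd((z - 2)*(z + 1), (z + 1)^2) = z + 1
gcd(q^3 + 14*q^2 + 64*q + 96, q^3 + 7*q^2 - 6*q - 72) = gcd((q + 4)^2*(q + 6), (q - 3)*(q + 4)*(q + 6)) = q^2 + 10*q + 24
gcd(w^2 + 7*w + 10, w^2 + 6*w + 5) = w + 5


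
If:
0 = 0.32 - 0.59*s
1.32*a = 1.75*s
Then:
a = 0.72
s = 0.54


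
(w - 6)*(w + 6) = w^2 - 36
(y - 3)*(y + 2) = y^2 - y - 6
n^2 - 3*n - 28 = (n - 7)*(n + 4)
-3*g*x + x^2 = x*(-3*g + x)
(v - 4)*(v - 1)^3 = v^4 - 7*v^3 + 15*v^2 - 13*v + 4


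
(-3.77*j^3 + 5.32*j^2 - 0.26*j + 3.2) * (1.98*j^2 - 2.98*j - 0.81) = -7.4646*j^5 + 21.7682*j^4 - 13.3147*j^3 + 2.8016*j^2 - 9.3254*j - 2.592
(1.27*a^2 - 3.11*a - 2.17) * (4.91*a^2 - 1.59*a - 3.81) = 6.2357*a^4 - 17.2894*a^3 - 10.5485*a^2 + 15.2994*a + 8.2677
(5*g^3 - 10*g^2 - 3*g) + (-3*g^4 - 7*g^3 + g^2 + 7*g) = -3*g^4 - 2*g^3 - 9*g^2 + 4*g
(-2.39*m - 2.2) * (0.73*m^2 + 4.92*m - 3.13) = -1.7447*m^3 - 13.3648*m^2 - 3.3433*m + 6.886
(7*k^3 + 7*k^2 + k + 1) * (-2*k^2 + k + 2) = -14*k^5 - 7*k^4 + 19*k^3 + 13*k^2 + 3*k + 2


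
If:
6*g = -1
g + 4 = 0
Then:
No Solution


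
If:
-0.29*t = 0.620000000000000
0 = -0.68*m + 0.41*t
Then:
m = -1.29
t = -2.14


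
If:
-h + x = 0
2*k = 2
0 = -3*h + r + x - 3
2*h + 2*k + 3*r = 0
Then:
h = -11/8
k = 1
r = 1/4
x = -11/8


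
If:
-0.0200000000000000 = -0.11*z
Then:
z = 0.18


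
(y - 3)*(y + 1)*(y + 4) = y^3 + 2*y^2 - 11*y - 12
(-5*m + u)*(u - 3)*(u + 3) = -5*m*u^2 + 45*m + u^3 - 9*u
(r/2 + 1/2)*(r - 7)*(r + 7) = r^3/2 + r^2/2 - 49*r/2 - 49/2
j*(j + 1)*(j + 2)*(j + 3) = j^4 + 6*j^3 + 11*j^2 + 6*j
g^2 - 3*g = g*(g - 3)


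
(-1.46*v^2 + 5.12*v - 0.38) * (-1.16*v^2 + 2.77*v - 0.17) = 1.6936*v^4 - 9.9834*v^3 + 14.8714*v^2 - 1.923*v + 0.0646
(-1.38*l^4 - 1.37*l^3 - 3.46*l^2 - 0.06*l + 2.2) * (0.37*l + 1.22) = -0.5106*l^5 - 2.1905*l^4 - 2.9516*l^3 - 4.2434*l^2 + 0.7408*l + 2.684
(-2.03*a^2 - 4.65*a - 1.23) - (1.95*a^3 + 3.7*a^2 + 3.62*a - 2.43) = -1.95*a^3 - 5.73*a^2 - 8.27*a + 1.2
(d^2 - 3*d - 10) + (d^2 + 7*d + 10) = 2*d^2 + 4*d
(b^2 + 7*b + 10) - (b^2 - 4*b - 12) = 11*b + 22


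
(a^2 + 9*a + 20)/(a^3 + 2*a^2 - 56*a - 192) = (a + 5)/(a^2 - 2*a - 48)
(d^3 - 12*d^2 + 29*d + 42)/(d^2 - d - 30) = (d^2 - 6*d - 7)/(d + 5)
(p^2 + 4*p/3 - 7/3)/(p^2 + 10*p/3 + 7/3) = (p - 1)/(p + 1)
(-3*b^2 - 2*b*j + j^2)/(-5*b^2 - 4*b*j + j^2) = (3*b - j)/(5*b - j)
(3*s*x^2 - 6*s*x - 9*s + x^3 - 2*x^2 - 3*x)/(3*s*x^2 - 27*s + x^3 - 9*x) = (x + 1)/(x + 3)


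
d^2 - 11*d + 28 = (d - 7)*(d - 4)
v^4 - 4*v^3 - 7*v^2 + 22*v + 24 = (v - 4)*(v - 3)*(v + 1)*(v + 2)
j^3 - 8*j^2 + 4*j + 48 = (j - 6)*(j - 4)*(j + 2)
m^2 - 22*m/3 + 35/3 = (m - 5)*(m - 7/3)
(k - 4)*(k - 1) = k^2 - 5*k + 4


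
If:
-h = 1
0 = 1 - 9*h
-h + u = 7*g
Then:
No Solution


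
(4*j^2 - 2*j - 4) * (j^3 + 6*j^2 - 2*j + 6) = 4*j^5 + 22*j^4 - 24*j^3 + 4*j^2 - 4*j - 24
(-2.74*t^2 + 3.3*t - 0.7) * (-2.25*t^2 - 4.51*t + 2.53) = 6.165*t^4 + 4.9324*t^3 - 20.2402*t^2 + 11.506*t - 1.771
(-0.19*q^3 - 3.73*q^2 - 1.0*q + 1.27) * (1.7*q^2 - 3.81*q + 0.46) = -0.323*q^5 - 5.6171*q^4 + 12.4239*q^3 + 4.2532*q^2 - 5.2987*q + 0.5842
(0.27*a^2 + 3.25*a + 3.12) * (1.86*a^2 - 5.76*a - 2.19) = 0.5022*a^4 + 4.4898*a^3 - 13.5081*a^2 - 25.0887*a - 6.8328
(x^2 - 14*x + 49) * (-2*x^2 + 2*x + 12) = -2*x^4 + 30*x^3 - 114*x^2 - 70*x + 588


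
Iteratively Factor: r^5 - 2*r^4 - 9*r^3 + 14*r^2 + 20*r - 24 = (r - 2)*(r^4 - 9*r^2 - 4*r + 12) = (r - 2)*(r - 1)*(r^3 + r^2 - 8*r - 12) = (r - 2)*(r - 1)*(r + 2)*(r^2 - r - 6) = (r - 3)*(r - 2)*(r - 1)*(r + 2)*(r + 2)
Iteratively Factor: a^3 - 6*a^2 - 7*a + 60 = (a - 5)*(a^2 - a - 12) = (a - 5)*(a + 3)*(a - 4)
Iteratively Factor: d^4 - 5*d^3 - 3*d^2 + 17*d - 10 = (d - 5)*(d^3 - 3*d + 2) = (d - 5)*(d - 1)*(d^2 + d - 2) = (d - 5)*(d - 1)*(d + 2)*(d - 1)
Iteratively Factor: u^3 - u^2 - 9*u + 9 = (u + 3)*(u^2 - 4*u + 3) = (u - 1)*(u + 3)*(u - 3)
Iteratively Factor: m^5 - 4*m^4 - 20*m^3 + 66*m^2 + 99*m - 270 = (m - 3)*(m^4 - m^3 - 23*m^2 - 3*m + 90) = (m - 5)*(m - 3)*(m^3 + 4*m^2 - 3*m - 18) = (m - 5)*(m - 3)*(m + 3)*(m^2 + m - 6) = (m - 5)*(m - 3)*(m - 2)*(m + 3)*(m + 3)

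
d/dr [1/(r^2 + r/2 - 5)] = 2*(-4*r - 1)/(2*r^2 + r - 10)^2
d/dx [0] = 0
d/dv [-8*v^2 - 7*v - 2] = -16*v - 7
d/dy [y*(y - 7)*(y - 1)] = 3*y^2 - 16*y + 7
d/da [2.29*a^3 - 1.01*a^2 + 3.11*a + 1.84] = 6.87*a^2 - 2.02*a + 3.11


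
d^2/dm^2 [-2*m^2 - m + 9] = -4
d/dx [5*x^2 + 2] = 10*x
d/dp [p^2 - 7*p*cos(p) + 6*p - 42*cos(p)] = 7*p*sin(p) + 2*p + 42*sin(p) - 7*cos(p) + 6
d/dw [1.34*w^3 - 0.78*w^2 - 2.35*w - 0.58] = 4.02*w^2 - 1.56*w - 2.35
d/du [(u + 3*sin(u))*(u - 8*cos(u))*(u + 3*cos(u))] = -(u + 3*sin(u))*(u - 8*cos(u))*(3*sin(u) - 1) + (u + 3*sin(u))*(u + 3*cos(u))*(8*sin(u) + 1) + (u - 8*cos(u))*(u + 3*cos(u))*(3*cos(u) + 1)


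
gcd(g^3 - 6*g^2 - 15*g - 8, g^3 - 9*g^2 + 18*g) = 1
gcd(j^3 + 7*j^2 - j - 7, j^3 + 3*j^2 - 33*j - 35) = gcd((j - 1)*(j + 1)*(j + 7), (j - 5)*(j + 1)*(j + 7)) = j^2 + 8*j + 7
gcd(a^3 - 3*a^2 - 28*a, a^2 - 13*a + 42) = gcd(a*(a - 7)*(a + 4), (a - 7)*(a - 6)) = a - 7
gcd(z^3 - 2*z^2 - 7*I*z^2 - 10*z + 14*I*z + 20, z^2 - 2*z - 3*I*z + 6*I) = z - 2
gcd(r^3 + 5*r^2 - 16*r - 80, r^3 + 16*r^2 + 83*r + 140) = r^2 + 9*r + 20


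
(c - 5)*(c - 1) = c^2 - 6*c + 5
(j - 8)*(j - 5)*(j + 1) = j^3 - 12*j^2 + 27*j + 40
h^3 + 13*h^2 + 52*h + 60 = (h + 2)*(h + 5)*(h + 6)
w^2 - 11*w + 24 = (w - 8)*(w - 3)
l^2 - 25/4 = (l - 5/2)*(l + 5/2)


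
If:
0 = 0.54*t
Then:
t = 0.00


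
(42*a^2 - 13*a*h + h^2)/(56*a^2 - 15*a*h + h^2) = (6*a - h)/(8*a - h)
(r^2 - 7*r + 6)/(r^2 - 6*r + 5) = (r - 6)/(r - 5)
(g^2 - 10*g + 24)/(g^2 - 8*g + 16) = (g - 6)/(g - 4)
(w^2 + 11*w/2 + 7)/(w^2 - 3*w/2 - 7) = (2*w + 7)/(2*w - 7)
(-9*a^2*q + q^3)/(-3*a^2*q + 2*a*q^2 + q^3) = (-3*a + q)/(-a + q)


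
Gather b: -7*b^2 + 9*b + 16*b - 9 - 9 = -7*b^2 + 25*b - 18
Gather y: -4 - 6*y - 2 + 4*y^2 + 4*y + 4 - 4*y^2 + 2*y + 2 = 0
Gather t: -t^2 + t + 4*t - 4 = -t^2 + 5*t - 4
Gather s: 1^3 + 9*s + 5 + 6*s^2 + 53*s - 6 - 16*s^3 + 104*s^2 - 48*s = -16*s^3 + 110*s^2 + 14*s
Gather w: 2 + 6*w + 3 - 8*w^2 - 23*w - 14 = -8*w^2 - 17*w - 9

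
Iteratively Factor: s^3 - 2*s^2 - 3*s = (s)*(s^2 - 2*s - 3) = s*(s + 1)*(s - 3)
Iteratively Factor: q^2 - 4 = (q + 2)*(q - 2)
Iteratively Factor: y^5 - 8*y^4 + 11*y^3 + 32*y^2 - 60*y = (y)*(y^4 - 8*y^3 + 11*y^2 + 32*y - 60) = y*(y - 5)*(y^3 - 3*y^2 - 4*y + 12) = y*(y - 5)*(y - 3)*(y^2 - 4) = y*(y - 5)*(y - 3)*(y + 2)*(y - 2)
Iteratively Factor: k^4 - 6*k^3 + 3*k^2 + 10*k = (k + 1)*(k^3 - 7*k^2 + 10*k) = (k - 5)*(k + 1)*(k^2 - 2*k) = (k - 5)*(k - 2)*(k + 1)*(k)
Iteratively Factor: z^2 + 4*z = (z + 4)*(z)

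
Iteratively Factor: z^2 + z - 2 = (z - 1)*(z + 2)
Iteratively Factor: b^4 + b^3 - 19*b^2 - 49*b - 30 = (b - 5)*(b^3 + 6*b^2 + 11*b + 6) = (b - 5)*(b + 1)*(b^2 + 5*b + 6) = (b - 5)*(b + 1)*(b + 2)*(b + 3)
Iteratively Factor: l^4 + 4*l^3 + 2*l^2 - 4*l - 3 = (l + 3)*(l^3 + l^2 - l - 1) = (l + 1)*(l + 3)*(l^2 - 1) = (l + 1)^2*(l + 3)*(l - 1)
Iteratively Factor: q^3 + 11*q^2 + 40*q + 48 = (q + 3)*(q^2 + 8*q + 16) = (q + 3)*(q + 4)*(q + 4)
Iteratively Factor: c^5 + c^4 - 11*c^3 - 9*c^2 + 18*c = (c + 2)*(c^4 - c^3 - 9*c^2 + 9*c) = (c - 1)*(c + 2)*(c^3 - 9*c) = (c - 3)*(c - 1)*(c + 2)*(c^2 + 3*c) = c*(c - 3)*(c - 1)*(c + 2)*(c + 3)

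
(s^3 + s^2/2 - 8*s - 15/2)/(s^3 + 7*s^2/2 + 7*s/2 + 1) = (2*s^2 - s - 15)/(2*s^2 + 5*s + 2)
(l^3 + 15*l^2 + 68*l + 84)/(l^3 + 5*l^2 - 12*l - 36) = (l + 7)/(l - 3)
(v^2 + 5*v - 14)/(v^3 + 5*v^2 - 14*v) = 1/v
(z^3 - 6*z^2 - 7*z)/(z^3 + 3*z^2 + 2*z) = (z - 7)/(z + 2)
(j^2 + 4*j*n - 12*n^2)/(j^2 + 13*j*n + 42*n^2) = (j - 2*n)/(j + 7*n)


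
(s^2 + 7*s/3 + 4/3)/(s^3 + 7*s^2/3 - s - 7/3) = (3*s + 4)/(3*s^2 + 4*s - 7)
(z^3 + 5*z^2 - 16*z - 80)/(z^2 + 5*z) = z - 16/z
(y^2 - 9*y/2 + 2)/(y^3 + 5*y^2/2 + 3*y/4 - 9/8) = 4*(y - 4)/(4*y^2 + 12*y + 9)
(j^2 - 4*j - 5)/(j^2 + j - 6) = (j^2 - 4*j - 5)/(j^2 + j - 6)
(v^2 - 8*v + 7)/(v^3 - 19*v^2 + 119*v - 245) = (v - 1)/(v^2 - 12*v + 35)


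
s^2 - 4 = (s - 2)*(s + 2)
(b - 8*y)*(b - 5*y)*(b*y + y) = b^3*y - 13*b^2*y^2 + b^2*y + 40*b*y^3 - 13*b*y^2 + 40*y^3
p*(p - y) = p^2 - p*y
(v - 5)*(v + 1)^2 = v^3 - 3*v^2 - 9*v - 5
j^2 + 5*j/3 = j*(j + 5/3)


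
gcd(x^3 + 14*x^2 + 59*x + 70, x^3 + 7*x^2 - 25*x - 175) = x^2 + 12*x + 35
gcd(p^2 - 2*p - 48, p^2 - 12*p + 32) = p - 8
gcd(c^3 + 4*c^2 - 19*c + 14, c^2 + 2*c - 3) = c - 1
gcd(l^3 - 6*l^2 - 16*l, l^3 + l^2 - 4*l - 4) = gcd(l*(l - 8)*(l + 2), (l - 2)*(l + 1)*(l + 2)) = l + 2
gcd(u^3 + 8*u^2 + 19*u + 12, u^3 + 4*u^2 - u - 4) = u^2 + 5*u + 4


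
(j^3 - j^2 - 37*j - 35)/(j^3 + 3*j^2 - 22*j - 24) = (j^2 - 2*j - 35)/(j^2 + 2*j - 24)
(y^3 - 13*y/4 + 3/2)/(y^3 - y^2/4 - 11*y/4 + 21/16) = 4*(y + 2)/(4*y + 7)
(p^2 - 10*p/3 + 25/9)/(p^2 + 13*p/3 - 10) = (p - 5/3)/(p + 6)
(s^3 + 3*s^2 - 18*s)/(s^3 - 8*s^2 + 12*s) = (s^2 + 3*s - 18)/(s^2 - 8*s + 12)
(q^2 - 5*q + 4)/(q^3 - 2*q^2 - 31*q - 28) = (-q^2 + 5*q - 4)/(-q^3 + 2*q^2 + 31*q + 28)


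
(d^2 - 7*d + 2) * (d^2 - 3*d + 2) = d^4 - 10*d^3 + 25*d^2 - 20*d + 4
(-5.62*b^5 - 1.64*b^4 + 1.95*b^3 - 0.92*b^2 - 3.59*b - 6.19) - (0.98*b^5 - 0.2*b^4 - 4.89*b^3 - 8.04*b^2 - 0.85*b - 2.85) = -6.6*b^5 - 1.44*b^4 + 6.84*b^3 + 7.12*b^2 - 2.74*b - 3.34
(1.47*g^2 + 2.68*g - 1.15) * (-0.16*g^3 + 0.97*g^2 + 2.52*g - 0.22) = -0.2352*g^5 + 0.9971*g^4 + 6.488*g^3 + 5.3147*g^2 - 3.4876*g + 0.253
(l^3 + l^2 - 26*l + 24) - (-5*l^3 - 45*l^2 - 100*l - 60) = 6*l^3 + 46*l^2 + 74*l + 84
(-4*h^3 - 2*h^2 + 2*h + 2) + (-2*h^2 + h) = -4*h^3 - 4*h^2 + 3*h + 2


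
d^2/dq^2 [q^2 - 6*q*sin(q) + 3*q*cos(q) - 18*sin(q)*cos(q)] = 6*q*sin(q) - 3*q*cos(q) - 6*sin(q) + 36*sin(2*q) - 12*cos(q) + 2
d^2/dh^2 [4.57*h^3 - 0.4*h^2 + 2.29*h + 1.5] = 27.42*h - 0.8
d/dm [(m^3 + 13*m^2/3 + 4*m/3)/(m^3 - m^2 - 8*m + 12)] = 8*(-2*m^3 - 11*m^2 - 21*m - 3)/(3*(m^5 - 15*m^3 + 10*m^2 + 60*m - 72))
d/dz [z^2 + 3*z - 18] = 2*z + 3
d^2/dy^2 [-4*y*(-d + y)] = -8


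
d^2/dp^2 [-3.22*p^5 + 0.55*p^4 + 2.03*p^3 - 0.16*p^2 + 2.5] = -64.4*p^3 + 6.6*p^2 + 12.18*p - 0.32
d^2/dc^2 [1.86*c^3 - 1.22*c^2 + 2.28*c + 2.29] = 11.16*c - 2.44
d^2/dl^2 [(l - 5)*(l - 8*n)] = 2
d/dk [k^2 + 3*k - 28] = 2*k + 3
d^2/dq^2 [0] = 0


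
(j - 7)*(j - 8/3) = j^2 - 29*j/3 + 56/3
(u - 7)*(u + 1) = u^2 - 6*u - 7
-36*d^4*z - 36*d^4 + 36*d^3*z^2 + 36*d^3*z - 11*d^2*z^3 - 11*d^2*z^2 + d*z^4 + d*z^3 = (-6*d + z)*(-3*d + z)*(-2*d + z)*(d*z + d)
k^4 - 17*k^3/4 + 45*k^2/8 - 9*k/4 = k*(k - 2)*(k - 3/2)*(k - 3/4)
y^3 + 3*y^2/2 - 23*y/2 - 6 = (y - 3)*(y + 1/2)*(y + 4)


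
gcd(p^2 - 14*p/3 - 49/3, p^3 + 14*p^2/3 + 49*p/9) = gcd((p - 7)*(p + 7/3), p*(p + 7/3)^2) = p + 7/3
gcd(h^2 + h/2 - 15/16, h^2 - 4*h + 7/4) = 1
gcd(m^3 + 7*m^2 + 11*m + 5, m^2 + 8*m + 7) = m + 1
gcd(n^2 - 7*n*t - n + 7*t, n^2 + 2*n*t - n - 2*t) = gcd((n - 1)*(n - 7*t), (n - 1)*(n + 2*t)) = n - 1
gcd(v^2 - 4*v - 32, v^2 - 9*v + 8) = v - 8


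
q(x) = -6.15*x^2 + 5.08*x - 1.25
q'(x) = 5.08 - 12.3*x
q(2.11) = -17.91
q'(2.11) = -20.87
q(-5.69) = -229.27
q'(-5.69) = 75.07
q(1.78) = -11.69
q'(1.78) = -16.81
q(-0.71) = -7.96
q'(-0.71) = 13.81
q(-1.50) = -22.71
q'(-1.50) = 23.53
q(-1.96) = -34.83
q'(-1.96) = 29.19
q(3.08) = -43.94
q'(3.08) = -32.80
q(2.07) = -17.09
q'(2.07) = -20.38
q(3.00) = -41.36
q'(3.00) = -31.82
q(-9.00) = -545.12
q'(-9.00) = 115.78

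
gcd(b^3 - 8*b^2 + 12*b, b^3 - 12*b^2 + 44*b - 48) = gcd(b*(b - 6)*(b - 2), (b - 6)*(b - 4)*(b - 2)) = b^2 - 8*b + 12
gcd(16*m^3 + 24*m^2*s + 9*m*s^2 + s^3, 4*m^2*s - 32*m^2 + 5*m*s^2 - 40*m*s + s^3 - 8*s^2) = 4*m^2 + 5*m*s + s^2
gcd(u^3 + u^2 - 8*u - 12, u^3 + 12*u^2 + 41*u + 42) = u + 2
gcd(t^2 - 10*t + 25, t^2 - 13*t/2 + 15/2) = t - 5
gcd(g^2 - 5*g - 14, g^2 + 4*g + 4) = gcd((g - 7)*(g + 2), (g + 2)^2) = g + 2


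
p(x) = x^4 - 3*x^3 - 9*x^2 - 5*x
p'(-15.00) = -15260.00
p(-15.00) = 58800.00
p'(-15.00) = -15260.00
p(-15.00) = 58800.00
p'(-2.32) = -61.63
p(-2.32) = 29.59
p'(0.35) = -12.23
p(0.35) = -2.97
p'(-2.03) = -39.01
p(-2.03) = 15.14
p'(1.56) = -39.80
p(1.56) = -35.17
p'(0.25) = -10.00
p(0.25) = -1.86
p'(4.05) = 40.20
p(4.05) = -98.12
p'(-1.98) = -35.69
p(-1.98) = 13.27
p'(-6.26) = -1226.27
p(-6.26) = 1950.22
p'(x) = 4*x^3 - 9*x^2 - 18*x - 5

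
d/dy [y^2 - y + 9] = 2*y - 1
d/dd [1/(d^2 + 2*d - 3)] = 2*(-d - 1)/(d^2 + 2*d - 3)^2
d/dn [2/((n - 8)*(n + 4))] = 4*(2 - n)/(n^4 - 8*n^3 - 48*n^2 + 256*n + 1024)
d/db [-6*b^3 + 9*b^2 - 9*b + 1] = -18*b^2 + 18*b - 9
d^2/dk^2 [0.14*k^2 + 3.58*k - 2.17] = 0.280000000000000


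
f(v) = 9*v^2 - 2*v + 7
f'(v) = 18*v - 2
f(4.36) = 169.37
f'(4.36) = 76.48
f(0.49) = 8.18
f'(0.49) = 6.82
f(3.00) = 82.00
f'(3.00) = 52.00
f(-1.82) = 40.45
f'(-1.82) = -34.76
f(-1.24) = 23.32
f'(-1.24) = -24.32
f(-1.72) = 37.07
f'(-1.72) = -32.96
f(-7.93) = 588.82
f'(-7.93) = -144.74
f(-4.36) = 186.81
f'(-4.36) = -80.48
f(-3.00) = 94.00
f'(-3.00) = -56.00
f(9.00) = 718.00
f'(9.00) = 160.00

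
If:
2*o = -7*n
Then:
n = -2*o/7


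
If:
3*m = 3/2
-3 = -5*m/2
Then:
No Solution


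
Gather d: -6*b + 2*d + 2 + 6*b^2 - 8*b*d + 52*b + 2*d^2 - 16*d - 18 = 6*b^2 + 46*b + 2*d^2 + d*(-8*b - 14) - 16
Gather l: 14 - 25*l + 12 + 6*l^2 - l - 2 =6*l^2 - 26*l + 24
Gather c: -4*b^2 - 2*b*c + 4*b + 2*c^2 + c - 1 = -4*b^2 + 4*b + 2*c^2 + c*(1 - 2*b) - 1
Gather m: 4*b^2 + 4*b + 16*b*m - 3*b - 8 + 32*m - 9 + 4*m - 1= 4*b^2 + b + m*(16*b + 36) - 18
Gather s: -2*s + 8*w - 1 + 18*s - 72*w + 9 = 16*s - 64*w + 8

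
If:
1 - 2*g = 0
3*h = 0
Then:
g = 1/2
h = 0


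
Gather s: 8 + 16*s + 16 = 16*s + 24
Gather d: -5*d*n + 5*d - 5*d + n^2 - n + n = -5*d*n + n^2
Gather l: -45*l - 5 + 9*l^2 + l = 9*l^2 - 44*l - 5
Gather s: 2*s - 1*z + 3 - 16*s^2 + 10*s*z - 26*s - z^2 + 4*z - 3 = -16*s^2 + s*(10*z - 24) - z^2 + 3*z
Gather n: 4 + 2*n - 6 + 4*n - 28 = 6*n - 30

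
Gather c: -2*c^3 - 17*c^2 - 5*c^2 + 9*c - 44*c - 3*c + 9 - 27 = -2*c^3 - 22*c^2 - 38*c - 18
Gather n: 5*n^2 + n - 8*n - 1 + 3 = 5*n^2 - 7*n + 2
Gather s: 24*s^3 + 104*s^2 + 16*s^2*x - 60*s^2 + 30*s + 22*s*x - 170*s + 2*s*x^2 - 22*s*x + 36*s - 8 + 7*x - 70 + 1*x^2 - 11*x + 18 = 24*s^3 + s^2*(16*x + 44) + s*(2*x^2 - 104) + x^2 - 4*x - 60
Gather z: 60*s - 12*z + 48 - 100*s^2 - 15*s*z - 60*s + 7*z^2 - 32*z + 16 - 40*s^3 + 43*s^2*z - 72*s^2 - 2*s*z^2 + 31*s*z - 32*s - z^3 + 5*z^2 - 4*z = -40*s^3 - 172*s^2 - 32*s - z^3 + z^2*(12 - 2*s) + z*(43*s^2 + 16*s - 48) + 64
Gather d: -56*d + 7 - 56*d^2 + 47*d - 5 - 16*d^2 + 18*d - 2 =-72*d^2 + 9*d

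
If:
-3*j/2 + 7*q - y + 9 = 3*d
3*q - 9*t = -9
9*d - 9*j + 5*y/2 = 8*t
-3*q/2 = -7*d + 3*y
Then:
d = 1761*y/3266 - 558/1633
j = 3253*y/4899 - 1238/1633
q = 843*y/1633 - 2604/1633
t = 281*y/1633 + 765/1633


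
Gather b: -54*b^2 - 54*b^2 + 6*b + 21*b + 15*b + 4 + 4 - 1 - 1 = -108*b^2 + 42*b + 6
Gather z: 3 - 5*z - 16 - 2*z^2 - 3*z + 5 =-2*z^2 - 8*z - 8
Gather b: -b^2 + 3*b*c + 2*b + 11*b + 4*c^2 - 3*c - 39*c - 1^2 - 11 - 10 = -b^2 + b*(3*c + 13) + 4*c^2 - 42*c - 22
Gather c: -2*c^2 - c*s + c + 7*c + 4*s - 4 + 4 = -2*c^2 + c*(8 - s) + 4*s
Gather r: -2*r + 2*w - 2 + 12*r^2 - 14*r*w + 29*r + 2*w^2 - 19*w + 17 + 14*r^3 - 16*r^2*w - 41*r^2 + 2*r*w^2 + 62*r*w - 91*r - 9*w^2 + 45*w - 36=14*r^3 + r^2*(-16*w - 29) + r*(2*w^2 + 48*w - 64) - 7*w^2 + 28*w - 21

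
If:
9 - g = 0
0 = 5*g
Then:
No Solution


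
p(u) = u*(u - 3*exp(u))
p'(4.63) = -1722.20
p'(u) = u*(1 - 3*exp(u)) + u - 3*exp(u)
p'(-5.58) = -11.11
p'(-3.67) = -7.14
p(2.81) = -132.13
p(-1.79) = 4.10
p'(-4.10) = -8.05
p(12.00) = -5859028.49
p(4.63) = -1402.48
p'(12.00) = -6347412.87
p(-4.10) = 17.01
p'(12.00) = -6347412.87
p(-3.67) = 13.75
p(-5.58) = 31.20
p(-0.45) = 1.06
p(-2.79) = 8.30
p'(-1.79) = -3.18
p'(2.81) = -184.23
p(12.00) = -5859028.49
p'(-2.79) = -5.25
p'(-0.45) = -1.95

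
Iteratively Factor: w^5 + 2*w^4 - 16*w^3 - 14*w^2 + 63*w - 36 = (w - 3)*(w^4 + 5*w^3 - w^2 - 17*w + 12) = (w - 3)*(w - 1)*(w^3 + 6*w^2 + 5*w - 12) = (w - 3)*(w - 1)*(w + 3)*(w^2 + 3*w - 4) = (w - 3)*(w - 1)^2*(w + 3)*(w + 4)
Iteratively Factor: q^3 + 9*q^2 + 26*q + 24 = (q + 2)*(q^2 + 7*q + 12) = (q + 2)*(q + 4)*(q + 3)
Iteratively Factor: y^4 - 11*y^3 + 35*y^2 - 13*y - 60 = (y + 1)*(y^3 - 12*y^2 + 47*y - 60) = (y - 5)*(y + 1)*(y^2 - 7*y + 12) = (y - 5)*(y - 3)*(y + 1)*(y - 4)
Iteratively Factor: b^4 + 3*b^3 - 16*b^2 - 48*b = (b + 3)*(b^3 - 16*b) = (b + 3)*(b + 4)*(b^2 - 4*b) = b*(b + 3)*(b + 4)*(b - 4)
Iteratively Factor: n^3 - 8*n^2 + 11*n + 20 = (n + 1)*(n^2 - 9*n + 20) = (n - 5)*(n + 1)*(n - 4)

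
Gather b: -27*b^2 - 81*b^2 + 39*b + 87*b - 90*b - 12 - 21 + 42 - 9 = -108*b^2 + 36*b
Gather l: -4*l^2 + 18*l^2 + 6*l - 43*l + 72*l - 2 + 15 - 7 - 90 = 14*l^2 + 35*l - 84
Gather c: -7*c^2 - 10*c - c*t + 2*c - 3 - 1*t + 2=-7*c^2 + c*(-t - 8) - t - 1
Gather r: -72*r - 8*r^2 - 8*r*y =-8*r^2 + r*(-8*y - 72)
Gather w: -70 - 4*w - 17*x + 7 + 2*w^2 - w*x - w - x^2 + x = 2*w^2 + w*(-x - 5) - x^2 - 16*x - 63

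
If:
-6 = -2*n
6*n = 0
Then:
No Solution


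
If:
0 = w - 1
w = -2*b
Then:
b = -1/2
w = 1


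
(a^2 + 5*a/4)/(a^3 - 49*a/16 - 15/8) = 4*a/(4*a^2 - 5*a - 6)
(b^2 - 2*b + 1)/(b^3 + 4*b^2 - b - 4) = (b - 1)/(b^2 + 5*b + 4)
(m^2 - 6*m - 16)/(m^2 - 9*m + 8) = (m + 2)/(m - 1)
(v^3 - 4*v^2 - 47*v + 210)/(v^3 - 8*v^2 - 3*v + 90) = (v + 7)/(v + 3)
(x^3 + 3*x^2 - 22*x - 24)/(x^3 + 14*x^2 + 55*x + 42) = (x - 4)/(x + 7)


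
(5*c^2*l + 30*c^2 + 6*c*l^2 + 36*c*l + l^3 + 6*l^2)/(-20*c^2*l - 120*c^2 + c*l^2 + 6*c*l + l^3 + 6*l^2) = (-c - l)/(4*c - l)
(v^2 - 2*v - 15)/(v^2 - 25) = (v + 3)/(v + 5)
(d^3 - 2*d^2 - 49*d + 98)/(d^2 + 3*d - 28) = (d^2 - 9*d + 14)/(d - 4)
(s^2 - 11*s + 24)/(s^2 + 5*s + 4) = (s^2 - 11*s + 24)/(s^2 + 5*s + 4)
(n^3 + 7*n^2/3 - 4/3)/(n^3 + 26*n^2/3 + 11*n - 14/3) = (3*n^2 + n - 2)/(3*n^2 + 20*n - 7)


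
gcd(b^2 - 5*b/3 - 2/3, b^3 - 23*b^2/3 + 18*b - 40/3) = b - 2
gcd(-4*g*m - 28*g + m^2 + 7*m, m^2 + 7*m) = m + 7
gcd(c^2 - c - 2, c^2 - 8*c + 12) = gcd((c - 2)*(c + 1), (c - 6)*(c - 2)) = c - 2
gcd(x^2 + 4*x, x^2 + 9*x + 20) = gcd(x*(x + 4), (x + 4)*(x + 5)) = x + 4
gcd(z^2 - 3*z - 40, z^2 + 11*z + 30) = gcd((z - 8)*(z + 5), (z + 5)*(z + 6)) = z + 5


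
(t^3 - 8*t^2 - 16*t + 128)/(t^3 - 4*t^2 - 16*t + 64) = (t - 8)/(t - 4)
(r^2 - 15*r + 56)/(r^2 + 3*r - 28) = (r^2 - 15*r + 56)/(r^2 + 3*r - 28)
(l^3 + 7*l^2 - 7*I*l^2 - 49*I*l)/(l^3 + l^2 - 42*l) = (l - 7*I)/(l - 6)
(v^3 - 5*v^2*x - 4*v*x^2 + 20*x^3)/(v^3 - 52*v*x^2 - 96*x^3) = (-v^2 + 7*v*x - 10*x^2)/(-v^2 + 2*v*x + 48*x^2)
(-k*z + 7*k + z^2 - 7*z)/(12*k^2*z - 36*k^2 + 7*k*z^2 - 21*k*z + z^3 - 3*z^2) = (-k*z + 7*k + z^2 - 7*z)/(12*k^2*z - 36*k^2 + 7*k*z^2 - 21*k*z + z^3 - 3*z^2)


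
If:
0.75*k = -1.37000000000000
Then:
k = -1.83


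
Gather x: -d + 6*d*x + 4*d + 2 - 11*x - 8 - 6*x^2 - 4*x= 3*d - 6*x^2 + x*(6*d - 15) - 6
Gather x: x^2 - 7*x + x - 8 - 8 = x^2 - 6*x - 16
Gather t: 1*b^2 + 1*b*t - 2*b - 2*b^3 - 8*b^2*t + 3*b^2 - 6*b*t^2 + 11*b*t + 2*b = -2*b^3 + 4*b^2 - 6*b*t^2 + t*(-8*b^2 + 12*b)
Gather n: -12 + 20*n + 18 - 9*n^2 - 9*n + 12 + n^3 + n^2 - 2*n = n^3 - 8*n^2 + 9*n + 18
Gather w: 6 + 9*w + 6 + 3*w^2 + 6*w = 3*w^2 + 15*w + 12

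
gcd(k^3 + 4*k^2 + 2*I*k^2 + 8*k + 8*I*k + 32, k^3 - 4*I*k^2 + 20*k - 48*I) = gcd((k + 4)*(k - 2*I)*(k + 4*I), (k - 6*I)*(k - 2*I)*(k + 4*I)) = k^2 + 2*I*k + 8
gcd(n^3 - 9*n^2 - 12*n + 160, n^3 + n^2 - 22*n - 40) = n^2 - n - 20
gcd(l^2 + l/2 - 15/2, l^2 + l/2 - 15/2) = l^2 + l/2 - 15/2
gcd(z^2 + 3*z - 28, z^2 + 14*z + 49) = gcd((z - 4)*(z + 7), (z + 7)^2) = z + 7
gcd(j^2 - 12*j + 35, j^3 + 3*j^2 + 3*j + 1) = 1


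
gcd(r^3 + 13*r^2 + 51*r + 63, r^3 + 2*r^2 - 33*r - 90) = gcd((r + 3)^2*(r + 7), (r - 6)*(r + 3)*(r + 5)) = r + 3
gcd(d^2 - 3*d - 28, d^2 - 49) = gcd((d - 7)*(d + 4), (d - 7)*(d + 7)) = d - 7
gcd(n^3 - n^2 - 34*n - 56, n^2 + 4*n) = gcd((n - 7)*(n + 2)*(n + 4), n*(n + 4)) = n + 4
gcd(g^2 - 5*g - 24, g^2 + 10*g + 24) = 1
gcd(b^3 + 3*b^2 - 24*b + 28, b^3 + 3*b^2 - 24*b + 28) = b^3 + 3*b^2 - 24*b + 28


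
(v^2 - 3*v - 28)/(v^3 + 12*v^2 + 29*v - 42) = (v^2 - 3*v - 28)/(v^3 + 12*v^2 + 29*v - 42)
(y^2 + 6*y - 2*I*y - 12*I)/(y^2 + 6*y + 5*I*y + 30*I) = (y - 2*I)/(y + 5*I)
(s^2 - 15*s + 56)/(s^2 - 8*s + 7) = (s - 8)/(s - 1)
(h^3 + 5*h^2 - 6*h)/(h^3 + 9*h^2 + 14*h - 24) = h/(h + 4)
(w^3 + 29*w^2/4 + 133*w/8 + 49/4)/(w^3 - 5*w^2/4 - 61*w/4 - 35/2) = (w + 7/2)/(w - 5)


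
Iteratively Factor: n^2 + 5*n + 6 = (n + 3)*(n + 2)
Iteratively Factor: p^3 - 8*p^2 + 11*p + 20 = (p - 5)*(p^2 - 3*p - 4) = (p - 5)*(p - 4)*(p + 1)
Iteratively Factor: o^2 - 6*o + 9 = (o - 3)*(o - 3)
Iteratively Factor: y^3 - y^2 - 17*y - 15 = (y + 3)*(y^2 - 4*y - 5) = (y - 5)*(y + 3)*(y + 1)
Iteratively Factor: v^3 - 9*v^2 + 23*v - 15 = (v - 1)*(v^2 - 8*v + 15) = (v - 5)*(v - 1)*(v - 3)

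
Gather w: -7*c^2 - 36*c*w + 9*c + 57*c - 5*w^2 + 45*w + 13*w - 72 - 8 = -7*c^2 + 66*c - 5*w^2 + w*(58 - 36*c) - 80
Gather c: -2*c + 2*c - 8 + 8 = 0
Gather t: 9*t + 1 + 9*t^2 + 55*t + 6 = 9*t^2 + 64*t + 7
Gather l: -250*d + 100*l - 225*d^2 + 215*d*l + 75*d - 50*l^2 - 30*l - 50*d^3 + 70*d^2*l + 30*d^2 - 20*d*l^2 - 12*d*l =-50*d^3 - 195*d^2 - 175*d + l^2*(-20*d - 50) + l*(70*d^2 + 203*d + 70)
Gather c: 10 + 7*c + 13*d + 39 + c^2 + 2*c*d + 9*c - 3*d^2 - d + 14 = c^2 + c*(2*d + 16) - 3*d^2 + 12*d + 63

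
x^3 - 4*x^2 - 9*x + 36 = (x - 4)*(x - 3)*(x + 3)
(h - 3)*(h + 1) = h^2 - 2*h - 3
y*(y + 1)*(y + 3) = y^3 + 4*y^2 + 3*y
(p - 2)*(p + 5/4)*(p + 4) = p^3 + 13*p^2/4 - 11*p/2 - 10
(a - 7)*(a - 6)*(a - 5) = a^3 - 18*a^2 + 107*a - 210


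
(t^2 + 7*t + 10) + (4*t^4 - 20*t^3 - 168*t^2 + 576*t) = 4*t^4 - 20*t^3 - 167*t^2 + 583*t + 10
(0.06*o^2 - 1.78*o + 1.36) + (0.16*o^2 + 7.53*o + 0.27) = 0.22*o^2 + 5.75*o + 1.63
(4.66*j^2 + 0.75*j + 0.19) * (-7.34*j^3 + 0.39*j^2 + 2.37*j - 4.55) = -34.2044*j^5 - 3.6876*j^4 + 9.9421*j^3 - 19.3514*j^2 - 2.9622*j - 0.8645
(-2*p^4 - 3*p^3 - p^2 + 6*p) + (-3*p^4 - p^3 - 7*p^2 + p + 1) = -5*p^4 - 4*p^3 - 8*p^2 + 7*p + 1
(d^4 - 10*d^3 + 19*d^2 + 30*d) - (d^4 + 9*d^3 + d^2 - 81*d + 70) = -19*d^3 + 18*d^2 + 111*d - 70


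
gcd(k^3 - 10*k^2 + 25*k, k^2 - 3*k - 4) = 1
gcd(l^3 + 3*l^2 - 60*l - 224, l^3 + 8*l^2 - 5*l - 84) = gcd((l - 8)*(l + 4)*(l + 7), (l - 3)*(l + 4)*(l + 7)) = l^2 + 11*l + 28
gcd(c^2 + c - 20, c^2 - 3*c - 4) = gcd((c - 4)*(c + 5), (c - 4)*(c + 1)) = c - 4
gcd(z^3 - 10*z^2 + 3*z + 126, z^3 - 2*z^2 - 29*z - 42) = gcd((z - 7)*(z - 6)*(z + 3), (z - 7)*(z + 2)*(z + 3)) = z^2 - 4*z - 21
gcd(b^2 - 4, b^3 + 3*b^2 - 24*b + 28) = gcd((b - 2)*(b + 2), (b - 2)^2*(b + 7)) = b - 2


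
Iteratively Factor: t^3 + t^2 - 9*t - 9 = (t - 3)*(t^2 + 4*t + 3) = (t - 3)*(t + 1)*(t + 3)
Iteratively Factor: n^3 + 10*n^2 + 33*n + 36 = (n + 4)*(n^2 + 6*n + 9) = (n + 3)*(n + 4)*(n + 3)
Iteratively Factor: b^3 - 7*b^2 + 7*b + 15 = (b + 1)*(b^2 - 8*b + 15) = (b - 5)*(b + 1)*(b - 3)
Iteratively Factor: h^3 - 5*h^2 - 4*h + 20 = (h + 2)*(h^2 - 7*h + 10) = (h - 2)*(h + 2)*(h - 5)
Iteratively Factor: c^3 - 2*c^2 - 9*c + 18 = (c - 3)*(c^2 + c - 6) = (c - 3)*(c - 2)*(c + 3)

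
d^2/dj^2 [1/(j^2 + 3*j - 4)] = 2*(-j^2 - 3*j + (2*j + 3)^2 + 4)/(j^2 + 3*j - 4)^3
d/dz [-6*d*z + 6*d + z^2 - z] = -6*d + 2*z - 1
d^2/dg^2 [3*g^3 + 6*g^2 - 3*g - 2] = 18*g + 12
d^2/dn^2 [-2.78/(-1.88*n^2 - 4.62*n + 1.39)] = (-19.651264*n^2 - 48.291936*n + 2.78*(3.76*n + 4.62)*(7.52*n + 9.24) + 14.529392)/(1.88*n^2 + 4.62*n - 1.39)^3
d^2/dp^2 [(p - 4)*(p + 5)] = 2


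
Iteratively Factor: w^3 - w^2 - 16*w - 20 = (w + 2)*(w^2 - 3*w - 10) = (w - 5)*(w + 2)*(w + 2)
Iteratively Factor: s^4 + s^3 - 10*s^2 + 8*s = (s + 4)*(s^3 - 3*s^2 + 2*s) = s*(s + 4)*(s^2 - 3*s + 2) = s*(s - 1)*(s + 4)*(s - 2)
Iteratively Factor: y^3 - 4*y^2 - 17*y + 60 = (y + 4)*(y^2 - 8*y + 15) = (y - 3)*(y + 4)*(y - 5)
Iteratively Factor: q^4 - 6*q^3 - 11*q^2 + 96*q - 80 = (q - 4)*(q^3 - 2*q^2 - 19*q + 20) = (q - 4)*(q + 4)*(q^2 - 6*q + 5) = (q - 5)*(q - 4)*(q + 4)*(q - 1)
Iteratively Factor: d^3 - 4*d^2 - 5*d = (d)*(d^2 - 4*d - 5) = d*(d + 1)*(d - 5)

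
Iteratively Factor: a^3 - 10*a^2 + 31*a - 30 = (a - 3)*(a^2 - 7*a + 10) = (a - 3)*(a - 2)*(a - 5)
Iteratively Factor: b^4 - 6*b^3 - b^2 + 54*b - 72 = (b - 4)*(b^3 - 2*b^2 - 9*b + 18) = (b - 4)*(b - 3)*(b^2 + b - 6) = (b - 4)*(b - 3)*(b + 3)*(b - 2)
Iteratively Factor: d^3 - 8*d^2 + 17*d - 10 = (d - 2)*(d^2 - 6*d + 5) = (d - 2)*(d - 1)*(d - 5)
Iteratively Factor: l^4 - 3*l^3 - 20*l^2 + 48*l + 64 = (l - 4)*(l^3 + l^2 - 16*l - 16) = (l - 4)*(l + 4)*(l^2 - 3*l - 4) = (l - 4)*(l + 1)*(l + 4)*(l - 4)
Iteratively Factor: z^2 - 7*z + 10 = (z - 2)*(z - 5)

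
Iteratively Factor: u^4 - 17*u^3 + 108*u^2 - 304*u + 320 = (u - 4)*(u^3 - 13*u^2 + 56*u - 80) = (u - 4)^2*(u^2 - 9*u + 20) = (u - 4)^3*(u - 5)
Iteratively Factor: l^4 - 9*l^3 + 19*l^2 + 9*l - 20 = (l - 5)*(l^3 - 4*l^2 - l + 4) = (l - 5)*(l - 4)*(l^2 - 1) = (l - 5)*(l - 4)*(l - 1)*(l + 1)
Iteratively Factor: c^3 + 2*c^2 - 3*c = (c + 3)*(c^2 - c) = (c - 1)*(c + 3)*(c)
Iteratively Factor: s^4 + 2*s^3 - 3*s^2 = (s)*(s^3 + 2*s^2 - 3*s) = s*(s - 1)*(s^2 + 3*s) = s^2*(s - 1)*(s + 3)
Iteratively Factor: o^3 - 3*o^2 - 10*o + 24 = (o - 4)*(o^2 + o - 6) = (o - 4)*(o + 3)*(o - 2)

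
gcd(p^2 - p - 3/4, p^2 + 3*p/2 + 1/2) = p + 1/2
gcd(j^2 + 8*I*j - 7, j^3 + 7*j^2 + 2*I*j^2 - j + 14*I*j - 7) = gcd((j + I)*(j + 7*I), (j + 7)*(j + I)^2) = j + I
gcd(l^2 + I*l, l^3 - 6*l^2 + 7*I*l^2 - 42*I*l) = l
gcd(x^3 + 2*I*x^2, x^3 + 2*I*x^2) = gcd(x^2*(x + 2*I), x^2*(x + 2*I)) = x^3 + 2*I*x^2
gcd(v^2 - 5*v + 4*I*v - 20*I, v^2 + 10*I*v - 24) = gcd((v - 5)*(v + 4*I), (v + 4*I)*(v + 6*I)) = v + 4*I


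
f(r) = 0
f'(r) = 0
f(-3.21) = 0.00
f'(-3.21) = 0.00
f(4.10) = 0.00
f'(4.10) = 0.00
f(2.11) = 0.00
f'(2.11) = 0.00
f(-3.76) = 0.00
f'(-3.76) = 0.00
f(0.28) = 0.00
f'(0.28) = 0.00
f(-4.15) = 0.00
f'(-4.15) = 0.00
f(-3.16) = 0.00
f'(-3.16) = 0.00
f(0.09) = 0.00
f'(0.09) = 0.00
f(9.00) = 0.00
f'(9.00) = 0.00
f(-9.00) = 0.00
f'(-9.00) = 0.00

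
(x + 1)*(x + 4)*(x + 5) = x^3 + 10*x^2 + 29*x + 20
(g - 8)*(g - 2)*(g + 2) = g^3 - 8*g^2 - 4*g + 32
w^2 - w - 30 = (w - 6)*(w + 5)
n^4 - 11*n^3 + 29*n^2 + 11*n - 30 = (n - 6)*(n - 5)*(n - 1)*(n + 1)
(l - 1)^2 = l^2 - 2*l + 1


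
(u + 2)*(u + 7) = u^2 + 9*u + 14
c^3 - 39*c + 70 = (c - 5)*(c - 2)*(c + 7)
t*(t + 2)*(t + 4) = t^3 + 6*t^2 + 8*t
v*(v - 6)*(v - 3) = v^3 - 9*v^2 + 18*v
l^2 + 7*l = l*(l + 7)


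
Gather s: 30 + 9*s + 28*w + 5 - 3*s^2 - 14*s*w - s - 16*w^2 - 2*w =-3*s^2 + s*(8 - 14*w) - 16*w^2 + 26*w + 35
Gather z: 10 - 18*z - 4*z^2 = -4*z^2 - 18*z + 10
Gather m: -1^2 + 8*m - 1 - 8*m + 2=0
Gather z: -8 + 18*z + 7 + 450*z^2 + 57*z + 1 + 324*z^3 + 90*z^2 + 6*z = 324*z^3 + 540*z^2 + 81*z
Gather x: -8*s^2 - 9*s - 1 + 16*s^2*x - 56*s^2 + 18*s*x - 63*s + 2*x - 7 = -64*s^2 - 72*s + x*(16*s^2 + 18*s + 2) - 8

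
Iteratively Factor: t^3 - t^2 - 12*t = (t)*(t^2 - t - 12) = t*(t - 4)*(t + 3)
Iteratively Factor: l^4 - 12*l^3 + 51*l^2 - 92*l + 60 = (l - 2)*(l^3 - 10*l^2 + 31*l - 30) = (l - 3)*(l - 2)*(l^2 - 7*l + 10) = (l - 3)*(l - 2)^2*(l - 5)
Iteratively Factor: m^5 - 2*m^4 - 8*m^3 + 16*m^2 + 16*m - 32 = (m - 2)*(m^4 - 8*m^2 + 16) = (m - 2)^2*(m^3 + 2*m^2 - 4*m - 8) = (m - 2)^2*(m + 2)*(m^2 - 4) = (m - 2)^3*(m + 2)*(m + 2)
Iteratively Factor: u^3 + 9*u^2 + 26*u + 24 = (u + 2)*(u^2 + 7*u + 12) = (u + 2)*(u + 3)*(u + 4)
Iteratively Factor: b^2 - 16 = (b - 4)*(b + 4)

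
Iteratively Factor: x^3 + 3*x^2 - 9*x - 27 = (x - 3)*(x^2 + 6*x + 9) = (x - 3)*(x + 3)*(x + 3)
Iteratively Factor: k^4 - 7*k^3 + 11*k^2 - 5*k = (k - 1)*(k^3 - 6*k^2 + 5*k) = (k - 1)^2*(k^2 - 5*k) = (k - 5)*(k - 1)^2*(k)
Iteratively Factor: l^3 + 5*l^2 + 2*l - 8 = (l + 4)*(l^2 + l - 2) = (l - 1)*(l + 4)*(l + 2)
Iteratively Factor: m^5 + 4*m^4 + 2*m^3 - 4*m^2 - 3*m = (m + 1)*(m^4 + 3*m^3 - m^2 - 3*m) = m*(m + 1)*(m^3 + 3*m^2 - m - 3) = m*(m + 1)^2*(m^2 + 2*m - 3) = m*(m - 1)*(m + 1)^2*(m + 3)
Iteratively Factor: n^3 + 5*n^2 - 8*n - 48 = (n + 4)*(n^2 + n - 12) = (n - 3)*(n + 4)*(n + 4)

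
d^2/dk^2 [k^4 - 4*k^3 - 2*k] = 12*k*(k - 2)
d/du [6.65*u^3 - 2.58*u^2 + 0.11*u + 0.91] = 19.95*u^2 - 5.16*u + 0.11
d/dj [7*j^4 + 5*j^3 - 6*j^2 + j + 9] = 28*j^3 + 15*j^2 - 12*j + 1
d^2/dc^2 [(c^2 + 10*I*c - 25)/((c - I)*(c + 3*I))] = 8*(2*I*c^3 - 21*c^2 - 60*I*c + 61)/(c^6 + 6*I*c^5 - 3*c^4 + 28*I*c^3 - 9*c^2 + 54*I*c + 27)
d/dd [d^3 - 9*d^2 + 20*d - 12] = 3*d^2 - 18*d + 20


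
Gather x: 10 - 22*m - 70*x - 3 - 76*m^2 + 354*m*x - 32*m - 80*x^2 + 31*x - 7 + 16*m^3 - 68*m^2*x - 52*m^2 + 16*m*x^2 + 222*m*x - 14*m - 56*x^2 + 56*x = 16*m^3 - 128*m^2 - 68*m + x^2*(16*m - 136) + x*(-68*m^2 + 576*m + 17)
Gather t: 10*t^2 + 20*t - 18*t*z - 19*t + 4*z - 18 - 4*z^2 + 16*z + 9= 10*t^2 + t*(1 - 18*z) - 4*z^2 + 20*z - 9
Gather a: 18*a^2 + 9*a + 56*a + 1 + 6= 18*a^2 + 65*a + 7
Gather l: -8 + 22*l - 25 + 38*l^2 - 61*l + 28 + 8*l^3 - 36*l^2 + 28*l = 8*l^3 + 2*l^2 - 11*l - 5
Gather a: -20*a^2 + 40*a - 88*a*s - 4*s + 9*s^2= -20*a^2 + a*(40 - 88*s) + 9*s^2 - 4*s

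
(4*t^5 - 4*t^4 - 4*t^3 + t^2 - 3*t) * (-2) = -8*t^5 + 8*t^4 + 8*t^3 - 2*t^2 + 6*t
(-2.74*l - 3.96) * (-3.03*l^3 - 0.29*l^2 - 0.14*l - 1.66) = 8.3022*l^4 + 12.7934*l^3 + 1.532*l^2 + 5.1028*l + 6.5736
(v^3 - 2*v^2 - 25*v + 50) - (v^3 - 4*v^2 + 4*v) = 2*v^2 - 29*v + 50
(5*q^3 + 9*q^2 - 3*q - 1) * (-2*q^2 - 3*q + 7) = -10*q^5 - 33*q^4 + 14*q^3 + 74*q^2 - 18*q - 7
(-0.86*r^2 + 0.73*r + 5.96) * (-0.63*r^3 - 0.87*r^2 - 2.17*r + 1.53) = 0.5418*r^5 + 0.2883*r^4 - 2.5237*r^3 - 8.0851*r^2 - 11.8163*r + 9.1188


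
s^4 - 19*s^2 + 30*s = s*(s - 3)*(s - 2)*(s + 5)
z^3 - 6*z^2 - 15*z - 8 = (z - 8)*(z + 1)^2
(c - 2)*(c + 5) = c^2 + 3*c - 10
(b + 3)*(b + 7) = b^2 + 10*b + 21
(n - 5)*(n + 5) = n^2 - 25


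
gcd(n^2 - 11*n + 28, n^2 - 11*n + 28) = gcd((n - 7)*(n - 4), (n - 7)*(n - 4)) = n^2 - 11*n + 28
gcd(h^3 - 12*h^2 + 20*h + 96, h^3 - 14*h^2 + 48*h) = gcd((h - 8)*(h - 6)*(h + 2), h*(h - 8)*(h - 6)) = h^2 - 14*h + 48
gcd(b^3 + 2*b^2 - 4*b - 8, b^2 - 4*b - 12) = b + 2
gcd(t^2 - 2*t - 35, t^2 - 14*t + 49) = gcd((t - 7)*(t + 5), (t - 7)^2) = t - 7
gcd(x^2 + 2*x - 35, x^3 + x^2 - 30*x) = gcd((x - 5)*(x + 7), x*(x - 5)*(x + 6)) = x - 5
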